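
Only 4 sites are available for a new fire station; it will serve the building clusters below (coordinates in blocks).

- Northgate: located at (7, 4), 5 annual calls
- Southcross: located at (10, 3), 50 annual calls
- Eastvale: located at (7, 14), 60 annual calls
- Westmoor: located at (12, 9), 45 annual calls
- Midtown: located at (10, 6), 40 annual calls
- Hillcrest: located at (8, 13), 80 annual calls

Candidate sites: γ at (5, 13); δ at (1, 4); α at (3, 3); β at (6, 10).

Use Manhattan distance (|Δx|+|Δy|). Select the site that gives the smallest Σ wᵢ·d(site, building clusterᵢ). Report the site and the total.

β, total 1920 blocks

Total weighted distance at each candidate:
  γ (5, 13): total = 2200
  δ (1, 4): total = 3930
  α (3, 3): total = 3550
  β (6, 10): total = 1920
Minimum is at β with total 1920 blocks.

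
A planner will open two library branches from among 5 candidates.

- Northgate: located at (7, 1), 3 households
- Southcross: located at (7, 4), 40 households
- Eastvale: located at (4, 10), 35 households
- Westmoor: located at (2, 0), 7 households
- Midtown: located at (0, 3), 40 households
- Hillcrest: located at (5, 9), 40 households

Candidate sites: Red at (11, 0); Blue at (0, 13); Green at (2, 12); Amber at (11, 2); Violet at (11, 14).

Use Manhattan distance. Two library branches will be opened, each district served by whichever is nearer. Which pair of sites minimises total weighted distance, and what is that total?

Evaluate every pair (each demand assigned to the nearer of the two):
  {Green, Amber}: total = 1152
  {Red, Green}: total = 1218
  {Blue, Amber}: total = 1337
  {Red, Blue}: total = 1403
  {Blue, Green}: total = 1432
  {Green, Violet}: total = 1472
  {Amber, Violet}: total = 1637
  {Blue, Violet}: total = 1721
  {Red, Violet}: total = 1783
  {Red, Amber}: total = 1843
Best pair: {Green, Amber} with total 1152.

{Green, Amber}, total 1152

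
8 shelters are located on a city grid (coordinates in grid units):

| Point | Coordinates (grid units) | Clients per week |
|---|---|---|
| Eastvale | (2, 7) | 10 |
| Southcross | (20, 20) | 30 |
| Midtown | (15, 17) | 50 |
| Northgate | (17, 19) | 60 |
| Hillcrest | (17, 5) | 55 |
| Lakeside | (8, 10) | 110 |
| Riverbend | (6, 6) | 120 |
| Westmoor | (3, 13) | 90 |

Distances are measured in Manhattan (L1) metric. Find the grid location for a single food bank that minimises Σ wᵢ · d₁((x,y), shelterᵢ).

Manhattan distance separates: Σwᵢ(|x−xᵢ|+|y−yᵢ|) = Σwᵢ|x−xᵢ| + Σwᵢ|y−yᵢ|, so x and y are optimised independently as 1-D weighted medians.
Total weight W = 525; half = 262.5.
x-coordinate, sorted with cumulative weight:
  x=2 (Eastvale, w=10) cum 10
  x=3 (Westmoor, w=90) cum 100
  x=6 (Riverbend, w=120) cum 220
  x=8 (Lakeside, w=110) cum 330  ← median
  x=15 (Midtown, w=50) cum 380
  x=17 (Northgate, w=60) cum 440
  x=17 (Hillcrest, w=55) cum 495
  x=20 (Southcross, w=30) cum 525
⇒ x* = 8
y-coordinate, sorted with cumulative weight:
  y=5 (Hillcrest, w=55) cum 55
  y=6 (Riverbend, w=120) cum 175
  y=7 (Eastvale, w=10) cum 185
  y=10 (Lakeside, w=110) cum 295  ← median
  y=13 (Westmoor, w=90) cum 385
  y=17 (Midtown, w=50) cum 435
  y=19 (Northgate, w=60) cum 495
  y=20 (Southcross, w=30) cum 525
⇒ y* = 10

(8, 10)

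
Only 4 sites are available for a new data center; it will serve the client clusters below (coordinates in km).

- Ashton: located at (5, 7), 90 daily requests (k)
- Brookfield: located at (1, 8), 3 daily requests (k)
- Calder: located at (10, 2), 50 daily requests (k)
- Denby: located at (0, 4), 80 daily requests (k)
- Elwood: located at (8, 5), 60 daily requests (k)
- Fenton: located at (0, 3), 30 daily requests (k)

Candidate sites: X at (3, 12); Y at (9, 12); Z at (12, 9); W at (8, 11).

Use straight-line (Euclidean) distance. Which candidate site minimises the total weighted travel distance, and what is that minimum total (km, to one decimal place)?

W, total 2483.6 km

Total weighted distance at each candidate:
  X (3, 12): total = 2592.7
  Y (9, 12): total = 2875.0
  Z (12, 9): total = 2834.3
  W (8, 11): total = 2483.6
Minimum is at W with total 2483.6 km.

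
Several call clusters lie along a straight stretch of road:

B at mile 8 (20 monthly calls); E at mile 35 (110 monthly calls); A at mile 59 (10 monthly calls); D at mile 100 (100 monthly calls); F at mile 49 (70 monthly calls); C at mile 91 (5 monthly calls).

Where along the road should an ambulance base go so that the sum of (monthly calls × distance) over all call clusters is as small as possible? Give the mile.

x = 49

For a sum of weighted absolute distances on a line, the optimum is the weighted median (not the mean). Total weight W = 315; half-weight = 157.5.
Sort by position and accumulate weight:
  mile 8 (B, w=20) → cum 20
  mile 35 (E, w=110) → cum 130
  mile 49 (F, w=70) → cum 200  ≥ 157.5 → median here
  mile 59 (A, w=10) → cum 210
  mile 91 (C, w=5) → cum 215
  mile 100 (D, w=100) → cum 315
Optimal location: mile 49.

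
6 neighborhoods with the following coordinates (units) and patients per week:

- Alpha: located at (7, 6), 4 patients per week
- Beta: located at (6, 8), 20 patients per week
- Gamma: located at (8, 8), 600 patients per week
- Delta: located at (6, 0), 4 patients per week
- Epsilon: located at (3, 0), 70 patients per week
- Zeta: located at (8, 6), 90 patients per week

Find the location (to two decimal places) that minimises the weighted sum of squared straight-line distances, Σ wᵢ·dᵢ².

The minimiser of Σwᵢ‖p−pᵢ‖² is the weighted centroid p* = (Σwᵢpᵢ)/(Σwᵢ).
Σwᵢ = 788.
Σwᵢxᵢ = 4·7 + 20·6 + 600·8 + 4·6 + 70·3 + 90·8 = 5902.
Σwᵢyᵢ = 4·6 + 20·8 + 600·8 + 4·0 + 70·0 + 90·6 = 5524.
x* = 5902/788 = 7.49, y* = 5524/788 = 7.01.

(7.49, 7.01)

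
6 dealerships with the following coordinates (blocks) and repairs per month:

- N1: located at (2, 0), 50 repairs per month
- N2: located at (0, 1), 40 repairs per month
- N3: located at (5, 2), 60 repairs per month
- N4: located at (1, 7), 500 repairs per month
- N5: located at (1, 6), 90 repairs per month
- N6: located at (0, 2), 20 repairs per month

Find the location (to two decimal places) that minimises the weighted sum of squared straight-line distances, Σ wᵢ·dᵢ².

(1.30, 5.58)

The minimiser of Σwᵢ‖p−pᵢ‖² is the weighted centroid p* = (Σwᵢpᵢ)/(Σwᵢ).
Σwᵢ = 760.
Σwᵢxᵢ = 50·2 + 40·0 + 60·5 + 500·1 + 90·1 + 20·0 = 990.
Σwᵢyᵢ = 50·0 + 40·1 + 60·2 + 500·7 + 90·6 + 20·2 = 4240.
x* = 990/760 = 1.30, y* = 4240/760 = 5.58.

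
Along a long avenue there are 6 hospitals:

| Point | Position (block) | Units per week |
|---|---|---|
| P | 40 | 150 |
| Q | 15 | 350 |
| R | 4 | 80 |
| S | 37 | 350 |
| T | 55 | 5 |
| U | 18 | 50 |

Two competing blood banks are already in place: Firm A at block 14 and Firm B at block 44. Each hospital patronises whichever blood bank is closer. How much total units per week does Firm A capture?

480

The indifferent point is the midpoint (14+44)/2 = 29; hospitals left of it (closer to Firm A at 14) go to Firm A, those right go to Firm B.
  R at 4 (w=80) → Firm A
  Q at 15 (w=350) → Firm A
  U at 18 (w=50) → Firm A
  S at 37 (w=350) → Firm B
  P at 40 (w=150) → Firm B
  T at 55 (w=5) → Firm B
Firm A captures 480; Firm B captures 505.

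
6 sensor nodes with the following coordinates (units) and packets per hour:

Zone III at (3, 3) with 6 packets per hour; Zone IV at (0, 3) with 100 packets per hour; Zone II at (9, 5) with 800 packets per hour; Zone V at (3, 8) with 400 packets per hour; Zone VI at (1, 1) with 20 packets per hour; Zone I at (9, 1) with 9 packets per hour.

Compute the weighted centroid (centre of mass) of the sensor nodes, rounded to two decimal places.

(6.38, 5.65)

The minimiser of Σwᵢ‖p−pᵢ‖² is the weighted centroid p* = (Σwᵢpᵢ)/(Σwᵢ).
Σwᵢ = 1335.
Σwᵢxᵢ = 6·3 + 100·0 + 800·9 + 400·3 + 20·1 + 9·9 = 8519.
Σwᵢyᵢ = 6·3 + 100·3 + 800·5 + 400·8 + 20·1 + 9·1 = 7547.
x* = 8519/1335 = 6.38, y* = 7547/1335 = 5.65.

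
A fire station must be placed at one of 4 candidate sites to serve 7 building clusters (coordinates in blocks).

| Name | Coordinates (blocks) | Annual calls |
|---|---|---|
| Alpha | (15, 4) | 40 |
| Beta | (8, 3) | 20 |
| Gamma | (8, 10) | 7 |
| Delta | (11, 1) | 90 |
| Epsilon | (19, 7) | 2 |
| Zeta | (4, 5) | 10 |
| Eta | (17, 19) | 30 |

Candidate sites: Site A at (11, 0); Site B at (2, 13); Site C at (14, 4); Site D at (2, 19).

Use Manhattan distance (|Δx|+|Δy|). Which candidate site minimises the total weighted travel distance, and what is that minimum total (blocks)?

Site C, total 1470 blocks

Total weighted distance at each candidate:
  Site A (11, 0): total = 1521
  Site B (2, 13): total = 3929
  Site C (14, 4): total = 1470
  Site D (2, 19): total = 4763
Minimum is at Site C with total 1470 blocks.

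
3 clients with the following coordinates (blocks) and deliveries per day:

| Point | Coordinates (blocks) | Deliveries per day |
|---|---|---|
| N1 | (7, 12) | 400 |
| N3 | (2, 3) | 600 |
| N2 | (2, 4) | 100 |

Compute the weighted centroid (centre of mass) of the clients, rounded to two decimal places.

(3.82, 6.36)

The minimiser of Σwᵢ‖p−pᵢ‖² is the weighted centroid p* = (Σwᵢpᵢ)/(Σwᵢ).
Σwᵢ = 1100.
Σwᵢxᵢ = 400·7 + 600·2 + 100·2 = 4200.
Σwᵢyᵢ = 400·12 + 600·3 + 100·4 = 7000.
x* = 4200/1100 = 3.82, y* = 7000/1100 = 6.36.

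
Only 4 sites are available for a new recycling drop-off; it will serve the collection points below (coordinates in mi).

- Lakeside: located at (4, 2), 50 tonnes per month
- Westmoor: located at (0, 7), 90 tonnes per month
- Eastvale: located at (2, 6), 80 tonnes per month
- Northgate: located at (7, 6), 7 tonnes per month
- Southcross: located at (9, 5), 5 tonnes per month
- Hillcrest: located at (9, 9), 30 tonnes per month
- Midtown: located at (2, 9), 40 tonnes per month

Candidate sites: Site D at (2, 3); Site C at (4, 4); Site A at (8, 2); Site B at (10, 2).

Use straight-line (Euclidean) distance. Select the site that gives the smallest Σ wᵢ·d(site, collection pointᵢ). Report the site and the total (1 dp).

Site C, total 1254.5 mi

Total weighted distance at each candidate:
  Site D (2, 3): total = 1348.1
  Site C (4, 4): total = 1254.5
  Site A (8, 2): total = 2251.5
  Site B (10, 2): total = 2709.9
Minimum is at Site C with total 1254.5 mi.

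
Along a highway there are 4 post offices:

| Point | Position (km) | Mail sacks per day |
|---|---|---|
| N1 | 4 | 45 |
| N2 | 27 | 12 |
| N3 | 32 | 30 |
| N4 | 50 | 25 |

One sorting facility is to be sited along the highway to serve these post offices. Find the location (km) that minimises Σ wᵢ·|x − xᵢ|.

For a sum of weighted absolute distances on a line, the optimum is the weighted median (not the mean). Total weight W = 112; half-weight = 56.
Sort by position and accumulate weight:
  km 4 (N1, w=45) → cum 45
  km 27 (N2, w=12) → cum 57  ≥ 56 → median here
  km 32 (N3, w=30) → cum 87
  km 50 (N4, w=25) → cum 112
Optimal location: km 27.

x = 27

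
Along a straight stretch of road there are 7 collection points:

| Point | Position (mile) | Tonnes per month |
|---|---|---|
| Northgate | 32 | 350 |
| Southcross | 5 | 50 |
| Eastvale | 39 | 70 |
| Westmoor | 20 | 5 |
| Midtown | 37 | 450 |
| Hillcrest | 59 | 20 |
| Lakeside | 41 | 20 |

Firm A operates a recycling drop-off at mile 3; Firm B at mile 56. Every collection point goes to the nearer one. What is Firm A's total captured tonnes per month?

The indifferent point is the midpoint (3+56)/2 = 29.5; collection points left of it (closer to Firm A at 3) go to Firm A, those right go to Firm B.
  Southcross at 5 (w=50) → Firm A
  Westmoor at 20 (w=5) → Firm A
  Northgate at 32 (w=350) → Firm B
  Midtown at 37 (w=450) → Firm B
  Eastvale at 39 (w=70) → Firm B
  Lakeside at 41 (w=20) → Firm B
  Hillcrest at 59 (w=20) → Firm B
Firm A captures 55; Firm B captures 910.

55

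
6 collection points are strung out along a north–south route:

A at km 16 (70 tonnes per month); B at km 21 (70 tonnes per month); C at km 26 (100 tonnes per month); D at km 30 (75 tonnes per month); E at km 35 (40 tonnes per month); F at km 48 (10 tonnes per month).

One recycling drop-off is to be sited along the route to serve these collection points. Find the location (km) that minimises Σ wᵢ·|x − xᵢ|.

x = 26

For a sum of weighted absolute distances on a line, the optimum is the weighted median (not the mean). Total weight W = 365; half-weight = 182.5.
Sort by position and accumulate weight:
  km 16 (A, w=70) → cum 70
  km 21 (B, w=70) → cum 140
  km 26 (C, w=100) → cum 240  ≥ 182.5 → median here
  km 30 (D, w=75) → cum 315
  km 35 (E, w=40) → cum 355
  km 48 (F, w=10) → cum 365
Optimal location: km 26.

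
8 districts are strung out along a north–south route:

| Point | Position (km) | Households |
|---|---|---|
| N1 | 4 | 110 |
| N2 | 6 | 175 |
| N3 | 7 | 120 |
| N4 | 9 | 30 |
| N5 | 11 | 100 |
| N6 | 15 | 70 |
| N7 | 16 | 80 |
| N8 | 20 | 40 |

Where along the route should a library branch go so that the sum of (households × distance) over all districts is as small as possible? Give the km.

x = 7

For a sum of weighted absolute distances on a line, the optimum is the weighted median (not the mean). Total weight W = 725; half-weight = 362.5.
Sort by position and accumulate weight:
  km 4 (N1, w=110) → cum 110
  km 6 (N2, w=175) → cum 285
  km 7 (N3, w=120) → cum 405  ≥ 362.5 → median here
  km 9 (N4, w=30) → cum 435
  km 11 (N5, w=100) → cum 535
  km 15 (N6, w=70) → cum 605
  km 16 (N7, w=80) → cum 685
  km 20 (N8, w=40) → cum 725
Optimal location: km 7.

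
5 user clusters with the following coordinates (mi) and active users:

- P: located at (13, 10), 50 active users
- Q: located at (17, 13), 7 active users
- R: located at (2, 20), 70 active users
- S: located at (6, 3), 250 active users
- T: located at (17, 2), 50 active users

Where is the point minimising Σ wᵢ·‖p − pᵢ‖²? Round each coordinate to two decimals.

(7.63, 6.65)

The minimiser of Σwᵢ‖p−pᵢ‖² is the weighted centroid p* = (Σwᵢpᵢ)/(Σwᵢ).
Σwᵢ = 427.
Σwᵢxᵢ = 50·13 + 7·17 + 70·2 + 250·6 + 50·17 = 3259.
Σwᵢyᵢ = 50·10 + 7·13 + 70·20 + 250·3 + 50·2 = 2841.
x* = 3259/427 = 7.63, y* = 2841/427 = 6.65.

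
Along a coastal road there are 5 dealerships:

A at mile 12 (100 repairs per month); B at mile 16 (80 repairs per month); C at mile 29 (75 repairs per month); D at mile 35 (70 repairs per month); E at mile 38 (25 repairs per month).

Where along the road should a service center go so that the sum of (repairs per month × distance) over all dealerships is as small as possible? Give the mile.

x = 16

For a sum of weighted absolute distances on a line, the optimum is the weighted median (not the mean). Total weight W = 350; half-weight = 175.
Sort by position and accumulate weight:
  mile 12 (A, w=100) → cum 100
  mile 16 (B, w=80) → cum 180  ≥ 175 → median here
  mile 29 (C, w=75) → cum 255
  mile 35 (D, w=70) → cum 325
  mile 38 (E, w=25) → cum 350
Optimal location: mile 16.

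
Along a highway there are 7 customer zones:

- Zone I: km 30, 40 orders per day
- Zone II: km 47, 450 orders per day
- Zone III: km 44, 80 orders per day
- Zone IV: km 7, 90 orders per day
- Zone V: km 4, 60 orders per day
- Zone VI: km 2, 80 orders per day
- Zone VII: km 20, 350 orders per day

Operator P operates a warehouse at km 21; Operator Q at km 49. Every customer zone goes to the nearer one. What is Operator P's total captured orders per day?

The indifferent point is the midpoint (21+49)/2 = 35; customer zones left of it (closer to Operator P at 21) go to Operator P, those right go to Operator Q.
  Zone VI at 2 (w=80) → Operator P
  Zone V at 4 (w=60) → Operator P
  Zone IV at 7 (w=90) → Operator P
  Zone VII at 20 (w=350) → Operator P
  Zone I at 30 (w=40) → Operator P
  Zone III at 44 (w=80) → Operator Q
  Zone II at 47 (w=450) → Operator Q
Operator P captures 620; Operator Q captures 530.

620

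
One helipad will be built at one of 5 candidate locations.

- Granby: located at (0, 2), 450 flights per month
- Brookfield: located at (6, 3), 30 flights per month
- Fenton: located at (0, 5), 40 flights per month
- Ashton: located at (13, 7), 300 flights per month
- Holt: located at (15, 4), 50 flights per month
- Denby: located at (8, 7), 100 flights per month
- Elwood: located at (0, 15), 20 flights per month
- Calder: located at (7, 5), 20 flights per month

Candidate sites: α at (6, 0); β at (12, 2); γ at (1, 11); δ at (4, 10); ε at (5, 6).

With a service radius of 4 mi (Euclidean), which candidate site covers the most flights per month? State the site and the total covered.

ε, covering 150

Coverage radius r = 4 mi; a point is covered iff (Δx)²+(Δy)² ≤ 4² = 16.
  α (6, 0): covers {Brookfield} → 30
  β (12, 2): covers {Holt} → 50
  γ (1, 11): covers {none} → 0
  δ (4, 10): covers {none} → 0
  ε (5, 6): covers {Brookfield, Denby, Calder} → 150
Maximum coverage at ε: 150 flights per month.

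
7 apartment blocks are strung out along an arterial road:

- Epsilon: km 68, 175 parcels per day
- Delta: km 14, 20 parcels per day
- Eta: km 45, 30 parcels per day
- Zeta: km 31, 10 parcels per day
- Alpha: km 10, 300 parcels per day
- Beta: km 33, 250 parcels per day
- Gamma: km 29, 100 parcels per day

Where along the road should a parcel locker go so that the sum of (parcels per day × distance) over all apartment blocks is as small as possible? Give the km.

For a sum of weighted absolute distances on a line, the optimum is the weighted median (not the mean). Total weight W = 885; half-weight = 442.5.
Sort by position and accumulate weight:
  km 10 (Alpha, w=300) → cum 300
  km 14 (Delta, w=20) → cum 320
  km 29 (Gamma, w=100) → cum 420
  km 31 (Zeta, w=10) → cum 430
  km 33 (Beta, w=250) → cum 680  ≥ 442.5 → median here
  km 45 (Eta, w=30) → cum 710
  km 68 (Epsilon, w=175) → cum 885
Optimal location: km 33.

x = 33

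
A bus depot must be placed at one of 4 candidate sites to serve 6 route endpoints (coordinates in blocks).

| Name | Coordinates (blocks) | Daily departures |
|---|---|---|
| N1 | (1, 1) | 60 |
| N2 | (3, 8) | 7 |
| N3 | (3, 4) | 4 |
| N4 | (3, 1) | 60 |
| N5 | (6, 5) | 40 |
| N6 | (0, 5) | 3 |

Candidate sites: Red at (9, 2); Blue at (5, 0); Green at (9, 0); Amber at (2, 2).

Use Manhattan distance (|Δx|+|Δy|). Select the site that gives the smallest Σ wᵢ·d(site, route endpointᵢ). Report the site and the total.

Total weighted distance at each candidate:
  Red (9, 2): total = 1352
  Blue (5, 0): total = 844
  Green (9, 0): total = 1460
  Amber (2, 2): total = 596
Minimum is at Amber with total 596 blocks.

Amber, total 596 blocks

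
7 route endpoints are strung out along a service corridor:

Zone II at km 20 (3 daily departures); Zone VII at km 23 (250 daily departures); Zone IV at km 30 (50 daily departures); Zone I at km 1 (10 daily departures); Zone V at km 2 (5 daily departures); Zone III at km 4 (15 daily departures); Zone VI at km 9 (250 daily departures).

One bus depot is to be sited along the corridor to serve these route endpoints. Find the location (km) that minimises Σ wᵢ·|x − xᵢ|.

x = 23

For a sum of weighted absolute distances on a line, the optimum is the weighted median (not the mean). Total weight W = 583; half-weight = 291.5.
Sort by position and accumulate weight:
  km 1 (Zone I, w=10) → cum 10
  km 2 (Zone V, w=5) → cum 15
  km 4 (Zone III, w=15) → cum 30
  km 9 (Zone VI, w=250) → cum 280
  km 20 (Zone II, w=3) → cum 283
  km 23 (Zone VII, w=250) → cum 533  ≥ 291.5 → median here
  km 30 (Zone IV, w=50) → cum 583
Optimal location: km 23.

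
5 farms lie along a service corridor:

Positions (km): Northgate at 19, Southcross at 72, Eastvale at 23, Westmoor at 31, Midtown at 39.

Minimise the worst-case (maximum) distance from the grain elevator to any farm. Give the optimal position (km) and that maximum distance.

The 1-center on a line is the midpoint of the two extreme points: leftmost at 19, rightmost at 72.
Optimal location = (19 + 72)/2 = 45.5; maximum distance = (72 − 19)/2 = 26.5.

location 45.5, max distance 26.5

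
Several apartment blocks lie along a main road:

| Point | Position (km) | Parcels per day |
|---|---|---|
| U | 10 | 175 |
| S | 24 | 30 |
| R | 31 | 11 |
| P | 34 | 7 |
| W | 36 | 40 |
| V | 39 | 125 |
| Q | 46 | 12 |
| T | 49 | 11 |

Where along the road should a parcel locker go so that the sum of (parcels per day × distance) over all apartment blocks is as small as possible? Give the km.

For a sum of weighted absolute distances on a line, the optimum is the weighted median (not the mean). Total weight W = 411; half-weight = 205.5.
Sort by position and accumulate weight:
  km 10 (U, w=175) → cum 175
  km 24 (S, w=30) → cum 205
  km 31 (R, w=11) → cum 216  ≥ 205.5 → median here
  km 34 (P, w=7) → cum 223
  km 36 (W, w=40) → cum 263
  km 39 (V, w=125) → cum 388
  km 46 (Q, w=12) → cum 400
  km 49 (T, w=11) → cum 411
Optimal location: km 31.

x = 31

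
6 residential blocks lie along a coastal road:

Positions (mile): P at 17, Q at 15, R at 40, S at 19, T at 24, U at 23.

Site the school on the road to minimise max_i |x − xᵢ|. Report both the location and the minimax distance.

location 27.5, max distance 12.5

The 1-center on a line is the midpoint of the two extreme points: leftmost at 15, rightmost at 40.
Optimal location = (15 + 40)/2 = 27.5; maximum distance = (40 − 15)/2 = 12.5.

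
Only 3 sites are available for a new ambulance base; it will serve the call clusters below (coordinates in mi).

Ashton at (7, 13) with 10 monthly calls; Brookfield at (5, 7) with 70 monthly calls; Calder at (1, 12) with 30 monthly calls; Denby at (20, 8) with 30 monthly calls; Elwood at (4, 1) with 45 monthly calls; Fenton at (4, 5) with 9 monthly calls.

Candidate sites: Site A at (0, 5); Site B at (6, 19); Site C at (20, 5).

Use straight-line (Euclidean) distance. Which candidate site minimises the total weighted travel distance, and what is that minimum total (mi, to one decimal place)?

Site A, total 1592.7 mi

Total weighted distance at each candidate:
  Site A (0, 5): total = 1592.7
  Site B (6, 19): total = 2638.2
  Site C (20, 5): total = 2795.5
Minimum is at Site A with total 1592.7 mi.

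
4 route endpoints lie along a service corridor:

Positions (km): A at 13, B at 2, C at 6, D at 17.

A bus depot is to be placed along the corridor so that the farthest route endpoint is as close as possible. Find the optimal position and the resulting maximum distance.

The 1-center on a line is the midpoint of the two extreme points: leftmost at 2, rightmost at 17.
Optimal location = (2 + 17)/2 = 9.5; maximum distance = (17 − 2)/2 = 7.5.

location 9.5, max distance 7.5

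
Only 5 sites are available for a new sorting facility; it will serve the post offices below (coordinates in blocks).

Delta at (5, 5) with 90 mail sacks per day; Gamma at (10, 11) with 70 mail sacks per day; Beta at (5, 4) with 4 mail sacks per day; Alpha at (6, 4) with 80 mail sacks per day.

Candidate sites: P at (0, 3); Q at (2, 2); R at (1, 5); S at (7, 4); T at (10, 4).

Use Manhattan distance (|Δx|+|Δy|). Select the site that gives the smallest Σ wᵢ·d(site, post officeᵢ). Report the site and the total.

S, total 1058 blocks

Total weighted distance at each candidate:
  P (0, 3): total = 2474
  Q (2, 2): total = 2230
  R (1, 5): total = 1910
  S (7, 4): total = 1058
  T (10, 4): total = 1370
Minimum is at S with total 1058 blocks.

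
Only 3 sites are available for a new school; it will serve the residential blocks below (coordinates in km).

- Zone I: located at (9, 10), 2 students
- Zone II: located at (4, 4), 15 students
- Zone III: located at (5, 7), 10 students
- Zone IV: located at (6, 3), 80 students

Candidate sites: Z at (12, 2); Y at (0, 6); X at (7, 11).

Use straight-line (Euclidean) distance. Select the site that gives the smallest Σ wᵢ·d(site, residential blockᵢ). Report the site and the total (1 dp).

Y, total 674.4 km

Total weighted distance at each candidate:
  Z (12, 2): total = 713.4
  Y (0, 6): total = 674.4
  X (7, 11): total = 808.4
Minimum is at Y with total 674.4 km.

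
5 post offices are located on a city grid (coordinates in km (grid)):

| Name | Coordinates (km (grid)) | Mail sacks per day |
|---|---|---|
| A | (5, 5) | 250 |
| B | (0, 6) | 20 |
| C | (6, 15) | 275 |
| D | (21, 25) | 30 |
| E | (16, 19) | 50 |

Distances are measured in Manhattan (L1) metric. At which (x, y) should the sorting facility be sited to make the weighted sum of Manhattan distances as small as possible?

Manhattan distance separates: Σwᵢ(|x−xᵢ|+|y−yᵢ|) = Σwᵢ|x−xᵢ| + Σwᵢ|y−yᵢ|, so x and y are optimised independently as 1-D weighted medians.
Total weight W = 625; half = 312.5.
x-coordinate, sorted with cumulative weight:
  x=0 (B, w=20) cum 20
  x=5 (A, w=250) cum 270
  x=6 (C, w=275) cum 545  ← median
  x=16 (E, w=50) cum 595
  x=21 (D, w=30) cum 625
⇒ x* = 6
y-coordinate, sorted with cumulative weight:
  y=5 (A, w=250) cum 250
  y=6 (B, w=20) cum 270
  y=15 (C, w=275) cum 545  ← median
  y=19 (E, w=50) cum 595
  y=25 (D, w=30) cum 625
⇒ y* = 15

(6, 15)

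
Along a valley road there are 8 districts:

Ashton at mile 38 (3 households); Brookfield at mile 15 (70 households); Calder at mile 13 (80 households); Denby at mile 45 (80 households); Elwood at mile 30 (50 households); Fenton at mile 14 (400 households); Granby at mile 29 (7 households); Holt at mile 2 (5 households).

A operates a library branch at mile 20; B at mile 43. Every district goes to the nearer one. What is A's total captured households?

612

The indifferent point is the midpoint (20+43)/2 = 31.5; districts left of it (closer to A at 20) go to A, those right go to B.
  Holt at 2 (w=5) → A
  Calder at 13 (w=80) → A
  Fenton at 14 (w=400) → A
  Brookfield at 15 (w=70) → A
  Granby at 29 (w=7) → A
  Elwood at 30 (w=50) → A
  Ashton at 38 (w=3) → B
  Denby at 45 (w=80) → B
A captures 612; B captures 83.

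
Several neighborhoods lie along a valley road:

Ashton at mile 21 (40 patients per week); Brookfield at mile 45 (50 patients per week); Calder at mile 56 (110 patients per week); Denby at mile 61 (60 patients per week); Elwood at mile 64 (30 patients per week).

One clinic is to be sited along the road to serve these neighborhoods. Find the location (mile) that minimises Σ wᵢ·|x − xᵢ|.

x = 56

For a sum of weighted absolute distances on a line, the optimum is the weighted median (not the mean). Total weight W = 290; half-weight = 145.
Sort by position and accumulate weight:
  mile 21 (Ashton, w=40) → cum 40
  mile 45 (Brookfield, w=50) → cum 90
  mile 56 (Calder, w=110) → cum 200  ≥ 145 → median here
  mile 61 (Denby, w=60) → cum 260
  mile 64 (Elwood, w=30) → cum 290
Optimal location: mile 56.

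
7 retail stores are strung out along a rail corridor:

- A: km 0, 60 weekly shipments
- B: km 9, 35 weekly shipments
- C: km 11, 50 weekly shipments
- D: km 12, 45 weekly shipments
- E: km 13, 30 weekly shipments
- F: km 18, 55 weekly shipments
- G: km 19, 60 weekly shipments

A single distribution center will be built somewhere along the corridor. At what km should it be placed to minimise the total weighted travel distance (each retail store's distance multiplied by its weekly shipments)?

For a sum of weighted absolute distances on a line, the optimum is the weighted median (not the mean). Total weight W = 335; half-weight = 167.5.
Sort by position and accumulate weight:
  km 0 (A, w=60) → cum 60
  km 9 (B, w=35) → cum 95
  km 11 (C, w=50) → cum 145
  km 12 (D, w=45) → cum 190  ≥ 167.5 → median here
  km 13 (E, w=30) → cum 220
  km 18 (F, w=55) → cum 275
  km 19 (G, w=60) → cum 335
Optimal location: km 12.

x = 12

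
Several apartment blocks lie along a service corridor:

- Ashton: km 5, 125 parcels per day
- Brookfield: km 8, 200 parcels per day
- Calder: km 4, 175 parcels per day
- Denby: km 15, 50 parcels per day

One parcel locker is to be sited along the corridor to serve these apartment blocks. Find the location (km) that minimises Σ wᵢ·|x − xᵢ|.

For a sum of weighted absolute distances on a line, the optimum is the weighted median (not the mean). Total weight W = 550; half-weight = 275.
Sort by position and accumulate weight:
  km 4 (Calder, w=175) → cum 175
  km 5 (Ashton, w=125) → cum 300  ≥ 275 → median here
  km 8 (Brookfield, w=200) → cum 500
  km 15 (Denby, w=50) → cum 550
Optimal location: km 5.

x = 5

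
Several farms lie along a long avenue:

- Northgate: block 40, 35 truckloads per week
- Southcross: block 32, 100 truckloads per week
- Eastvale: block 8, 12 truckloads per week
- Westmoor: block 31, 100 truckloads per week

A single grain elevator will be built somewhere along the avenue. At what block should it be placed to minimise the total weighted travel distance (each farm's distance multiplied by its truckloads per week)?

x = 32

For a sum of weighted absolute distances on a line, the optimum is the weighted median (not the mean). Total weight W = 247; half-weight = 123.5.
Sort by position and accumulate weight:
  block 8 (Eastvale, w=12) → cum 12
  block 31 (Westmoor, w=100) → cum 112
  block 32 (Southcross, w=100) → cum 212  ≥ 123.5 → median here
  block 40 (Northgate, w=35) → cum 247
Optimal location: block 32.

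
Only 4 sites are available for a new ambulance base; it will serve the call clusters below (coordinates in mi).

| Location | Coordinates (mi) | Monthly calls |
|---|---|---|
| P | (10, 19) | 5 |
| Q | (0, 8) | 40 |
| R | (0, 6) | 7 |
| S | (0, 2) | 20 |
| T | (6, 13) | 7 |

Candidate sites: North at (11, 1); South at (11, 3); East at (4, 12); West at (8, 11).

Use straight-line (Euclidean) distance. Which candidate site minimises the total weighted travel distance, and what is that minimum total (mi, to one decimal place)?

Total weighted distance at each candidate:
  North (11, 1): total = 1008.2
  South (11, 3): total = 942.5
  East (4, 12): total = 553.9
  West (8, 11): total = 709.7
Minimum is at East with total 553.9 mi.

East, total 553.9 mi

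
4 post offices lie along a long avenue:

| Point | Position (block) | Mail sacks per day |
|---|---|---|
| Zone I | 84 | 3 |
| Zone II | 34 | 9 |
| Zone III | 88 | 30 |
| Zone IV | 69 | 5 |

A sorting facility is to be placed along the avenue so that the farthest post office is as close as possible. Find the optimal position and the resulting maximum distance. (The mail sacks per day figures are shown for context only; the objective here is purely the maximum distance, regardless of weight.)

The 1-center on a line is the midpoint of the two extreme points: leftmost at 34, rightmost at 88.
Optimal location = (34 + 88)/2 = 61; maximum distance = (88 − 34)/2 = 27.

location 61, max distance 27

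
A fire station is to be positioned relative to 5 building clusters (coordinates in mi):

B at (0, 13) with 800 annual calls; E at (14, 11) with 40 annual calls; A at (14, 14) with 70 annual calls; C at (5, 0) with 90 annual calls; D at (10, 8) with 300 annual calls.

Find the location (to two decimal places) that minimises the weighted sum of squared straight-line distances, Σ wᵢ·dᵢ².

The minimiser of Σwᵢ‖p−pᵢ‖² is the weighted centroid p* = (Σwᵢpᵢ)/(Σwᵢ).
Σwᵢ = 1300.
Σwᵢxᵢ = 800·0 + 40·14 + 70·14 + 90·5 + 300·10 = 4990.
Σwᵢyᵢ = 800·13 + 40·11 + 70·14 + 90·0 + 300·8 = 14220.
x* = 4990/1300 = 3.84, y* = 14220/1300 = 10.94.

(3.84, 10.94)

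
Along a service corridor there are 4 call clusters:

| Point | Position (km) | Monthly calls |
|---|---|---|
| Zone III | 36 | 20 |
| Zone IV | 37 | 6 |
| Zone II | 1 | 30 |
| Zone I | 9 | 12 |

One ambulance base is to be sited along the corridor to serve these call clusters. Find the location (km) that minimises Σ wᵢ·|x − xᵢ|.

For a sum of weighted absolute distances on a line, the optimum is the weighted median (not the mean). Total weight W = 68; half-weight = 34.
Sort by position and accumulate weight:
  km 1 (Zone II, w=30) → cum 30
  km 9 (Zone I, w=12) → cum 42  ≥ 34 → median here
  km 36 (Zone III, w=20) → cum 62
  km 37 (Zone IV, w=6) → cum 68
Optimal location: km 9.

x = 9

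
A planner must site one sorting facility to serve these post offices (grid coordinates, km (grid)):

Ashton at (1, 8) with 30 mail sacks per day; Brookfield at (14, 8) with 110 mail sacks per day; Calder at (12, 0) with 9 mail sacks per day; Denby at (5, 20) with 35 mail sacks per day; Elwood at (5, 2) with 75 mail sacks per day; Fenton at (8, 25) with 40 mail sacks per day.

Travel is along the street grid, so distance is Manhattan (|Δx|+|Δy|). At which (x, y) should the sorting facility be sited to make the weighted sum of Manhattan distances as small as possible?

(8, 8)

Manhattan distance separates: Σwᵢ(|x−xᵢ|+|y−yᵢ|) = Σwᵢ|x−xᵢ| + Σwᵢ|y−yᵢ|, so x and y are optimised independently as 1-D weighted medians.
Total weight W = 299; half = 149.5.
x-coordinate, sorted with cumulative weight:
  x=1 (Ashton, w=30) cum 30
  x=5 (Denby, w=35) cum 65
  x=5 (Elwood, w=75) cum 140
  x=8 (Fenton, w=40) cum 180  ← median
  x=12 (Calder, w=9) cum 189
  x=14 (Brookfield, w=110) cum 299
⇒ x* = 8
y-coordinate, sorted with cumulative weight:
  y=0 (Calder, w=9) cum 9
  y=2 (Elwood, w=75) cum 84
  y=8 (Ashton, w=30) cum 114
  y=8 (Brookfield, w=110) cum 224  ← median
  y=20 (Denby, w=35) cum 259
  y=25 (Fenton, w=40) cum 299
⇒ y* = 8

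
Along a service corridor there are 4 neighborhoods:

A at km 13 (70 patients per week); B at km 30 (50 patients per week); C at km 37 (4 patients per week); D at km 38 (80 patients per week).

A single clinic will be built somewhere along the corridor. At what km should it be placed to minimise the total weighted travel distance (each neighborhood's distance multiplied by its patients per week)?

For a sum of weighted absolute distances on a line, the optimum is the weighted median (not the mean). Total weight W = 204; half-weight = 102.
Sort by position and accumulate weight:
  km 13 (A, w=70) → cum 70
  km 30 (B, w=50) → cum 120  ≥ 102 → median here
  km 37 (C, w=4) → cum 124
  km 38 (D, w=80) → cum 204
Optimal location: km 30.

x = 30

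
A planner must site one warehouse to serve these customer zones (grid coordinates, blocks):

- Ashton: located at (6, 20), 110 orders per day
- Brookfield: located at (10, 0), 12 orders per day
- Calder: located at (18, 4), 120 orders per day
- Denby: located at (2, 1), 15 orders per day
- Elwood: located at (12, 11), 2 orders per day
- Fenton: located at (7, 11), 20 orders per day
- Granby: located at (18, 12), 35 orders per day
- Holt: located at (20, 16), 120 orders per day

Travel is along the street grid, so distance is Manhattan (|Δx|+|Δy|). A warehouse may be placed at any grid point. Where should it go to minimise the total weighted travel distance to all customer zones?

(18, 16)

Manhattan distance separates: Σwᵢ(|x−xᵢ|+|y−yᵢ|) = Σwᵢ|x−xᵢ| + Σwᵢ|y−yᵢ|, so x and y are optimised independently as 1-D weighted medians.
Total weight W = 434; half = 217.
x-coordinate, sorted with cumulative weight:
  x=2 (Denby, w=15) cum 15
  x=6 (Ashton, w=110) cum 125
  x=7 (Fenton, w=20) cum 145
  x=10 (Brookfield, w=12) cum 157
  x=12 (Elwood, w=2) cum 159
  x=18 (Calder, w=120) cum 279  ← median
  x=18 (Granby, w=35) cum 314
  x=20 (Holt, w=120) cum 434
⇒ x* = 18
y-coordinate, sorted with cumulative weight:
  y=0 (Brookfield, w=12) cum 12
  y=1 (Denby, w=15) cum 27
  y=4 (Calder, w=120) cum 147
  y=11 (Elwood, w=2) cum 149
  y=11 (Fenton, w=20) cum 169
  y=12 (Granby, w=35) cum 204
  y=16 (Holt, w=120) cum 324  ← median
  y=20 (Ashton, w=110) cum 434
⇒ y* = 16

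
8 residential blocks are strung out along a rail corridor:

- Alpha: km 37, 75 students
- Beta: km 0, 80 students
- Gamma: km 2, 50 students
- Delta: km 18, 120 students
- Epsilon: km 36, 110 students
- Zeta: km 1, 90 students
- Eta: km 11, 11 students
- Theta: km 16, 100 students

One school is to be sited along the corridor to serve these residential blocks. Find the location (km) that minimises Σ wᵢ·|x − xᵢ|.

x = 16

For a sum of weighted absolute distances on a line, the optimum is the weighted median (not the mean). Total weight W = 636; half-weight = 318.
Sort by position and accumulate weight:
  km 0 (Beta, w=80) → cum 80
  km 1 (Zeta, w=90) → cum 170
  km 2 (Gamma, w=50) → cum 220
  km 11 (Eta, w=11) → cum 231
  km 16 (Theta, w=100) → cum 331  ≥ 318 → median here
  km 18 (Delta, w=120) → cum 451
  km 36 (Epsilon, w=110) → cum 561
  km 37 (Alpha, w=75) → cum 636
Optimal location: km 16.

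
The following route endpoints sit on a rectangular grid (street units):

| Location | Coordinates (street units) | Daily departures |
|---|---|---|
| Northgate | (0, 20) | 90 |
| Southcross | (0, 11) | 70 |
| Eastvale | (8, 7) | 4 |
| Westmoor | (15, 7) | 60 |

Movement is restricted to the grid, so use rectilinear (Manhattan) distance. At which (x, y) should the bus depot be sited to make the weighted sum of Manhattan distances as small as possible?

Manhattan distance separates: Σwᵢ(|x−xᵢ|+|y−yᵢ|) = Σwᵢ|x−xᵢ| + Σwᵢ|y−yᵢ|, so x and y are optimised independently as 1-D weighted medians.
Total weight W = 224; half = 112.
x-coordinate, sorted with cumulative weight:
  x=0 (Northgate, w=90) cum 90
  x=0 (Southcross, w=70) cum 160  ← median
  x=8 (Eastvale, w=4) cum 164
  x=15 (Westmoor, w=60) cum 224
⇒ x* = 0
y-coordinate, sorted with cumulative weight:
  y=7 (Eastvale, w=4) cum 4
  y=7 (Westmoor, w=60) cum 64
  y=11 (Southcross, w=70) cum 134  ← median
  y=20 (Northgate, w=90) cum 224
⇒ y* = 11

(0, 11)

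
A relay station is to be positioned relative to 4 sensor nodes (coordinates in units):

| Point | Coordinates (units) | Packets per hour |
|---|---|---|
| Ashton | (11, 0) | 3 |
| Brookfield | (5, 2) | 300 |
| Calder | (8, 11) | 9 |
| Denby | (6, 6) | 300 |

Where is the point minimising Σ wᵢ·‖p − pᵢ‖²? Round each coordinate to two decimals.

The minimiser of Σwᵢ‖p−pᵢ‖² is the weighted centroid p* = (Σwᵢpᵢ)/(Σwᵢ).
Σwᵢ = 612.
Σwᵢxᵢ = 3·11 + 300·5 + 9·8 + 300·6 = 3405.
Σwᵢyᵢ = 3·0 + 300·2 + 9·11 + 300·6 = 2499.
x* = 3405/612 = 5.56, y* = 2499/612 = 4.08.

(5.56, 4.08)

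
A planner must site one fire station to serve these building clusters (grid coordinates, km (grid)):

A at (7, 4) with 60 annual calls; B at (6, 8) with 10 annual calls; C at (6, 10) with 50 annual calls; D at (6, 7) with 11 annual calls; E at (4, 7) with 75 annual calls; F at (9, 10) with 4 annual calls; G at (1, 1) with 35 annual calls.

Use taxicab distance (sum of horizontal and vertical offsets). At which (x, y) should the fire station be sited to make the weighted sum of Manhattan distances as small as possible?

(6, 7)

Manhattan distance separates: Σwᵢ(|x−xᵢ|+|y−yᵢ|) = Σwᵢ|x−xᵢ| + Σwᵢ|y−yᵢ|, so x and y are optimised independently as 1-D weighted medians.
Total weight W = 245; half = 122.5.
x-coordinate, sorted with cumulative weight:
  x=1 (G, w=35) cum 35
  x=4 (E, w=75) cum 110
  x=6 (B, w=10) cum 120
  x=6 (C, w=50) cum 170  ← median
  x=6 (D, w=11) cum 181
  x=7 (A, w=60) cum 241
  x=9 (F, w=4) cum 245
⇒ x* = 6
y-coordinate, sorted with cumulative weight:
  y=1 (G, w=35) cum 35
  y=4 (A, w=60) cum 95
  y=7 (D, w=11) cum 106
  y=7 (E, w=75) cum 181  ← median
  y=8 (B, w=10) cum 191
  y=10 (C, w=50) cum 241
  y=10 (F, w=4) cum 245
⇒ y* = 7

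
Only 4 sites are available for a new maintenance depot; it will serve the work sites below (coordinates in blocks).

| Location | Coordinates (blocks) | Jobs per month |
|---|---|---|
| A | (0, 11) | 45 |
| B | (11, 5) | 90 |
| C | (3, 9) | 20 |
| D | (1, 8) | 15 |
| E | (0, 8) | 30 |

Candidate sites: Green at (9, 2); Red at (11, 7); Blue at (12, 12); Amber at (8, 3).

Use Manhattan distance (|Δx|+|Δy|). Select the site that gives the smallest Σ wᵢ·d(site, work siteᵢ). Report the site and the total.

Total weighted distance at each candidate:
  Green (9, 2): total = 2180
  Red (11, 7): total = 1580
  Blue (12, 12): total = 2250
  Amber (8, 3): total = 1960
Minimum is at Red with total 1580 blocks.

Red, total 1580 blocks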